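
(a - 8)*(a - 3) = a^2 - 11*a + 24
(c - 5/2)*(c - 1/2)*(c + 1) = c^3 - 2*c^2 - 7*c/4 + 5/4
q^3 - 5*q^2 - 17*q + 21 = (q - 7)*(q - 1)*(q + 3)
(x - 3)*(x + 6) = x^2 + 3*x - 18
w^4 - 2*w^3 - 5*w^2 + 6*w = w*(w - 3)*(w - 1)*(w + 2)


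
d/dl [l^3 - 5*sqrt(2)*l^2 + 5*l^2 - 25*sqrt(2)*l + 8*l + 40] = 3*l^2 - 10*sqrt(2)*l + 10*l - 25*sqrt(2) + 8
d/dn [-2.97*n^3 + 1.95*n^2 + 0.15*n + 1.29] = -8.91*n^2 + 3.9*n + 0.15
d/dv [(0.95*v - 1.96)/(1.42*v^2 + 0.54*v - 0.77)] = (-1.349*v^2 + 5.5664*v + 0.3269)/(2.0164*v^4 + 1.5336*v^3 - 1.8952*v^2 - 0.8316*v + 0.5929)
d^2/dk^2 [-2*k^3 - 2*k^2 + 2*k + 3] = -12*k - 4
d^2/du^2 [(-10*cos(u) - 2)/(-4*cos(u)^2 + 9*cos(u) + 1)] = 2*(180*(1 - cos(2*u))^2*cos(u) + 61*(1 - cos(2*u))^2 - 59*cos(u) + 222*cos(2*u) + 123*cos(3*u) - 40*cos(5*u) - 102)/(9*cos(u) - 2*cos(2*u) - 1)^3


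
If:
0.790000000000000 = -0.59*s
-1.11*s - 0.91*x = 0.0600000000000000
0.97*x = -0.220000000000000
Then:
No Solution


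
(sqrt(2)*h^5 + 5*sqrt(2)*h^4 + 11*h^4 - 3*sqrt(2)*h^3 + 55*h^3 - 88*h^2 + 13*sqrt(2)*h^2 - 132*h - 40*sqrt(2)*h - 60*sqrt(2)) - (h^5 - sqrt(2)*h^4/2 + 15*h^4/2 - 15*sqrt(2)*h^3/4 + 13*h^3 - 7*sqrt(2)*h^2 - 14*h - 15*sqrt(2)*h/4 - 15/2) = -h^5 + sqrt(2)*h^5 + 7*h^4/2 + 11*sqrt(2)*h^4/2 + 3*sqrt(2)*h^3/4 + 42*h^3 - 88*h^2 + 20*sqrt(2)*h^2 - 118*h - 145*sqrt(2)*h/4 - 60*sqrt(2) + 15/2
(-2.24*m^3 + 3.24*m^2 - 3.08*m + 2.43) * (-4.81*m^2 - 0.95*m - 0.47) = 10.7744*m^5 - 13.4564*m^4 + 12.7896*m^3 - 10.2851*m^2 - 0.8609*m - 1.1421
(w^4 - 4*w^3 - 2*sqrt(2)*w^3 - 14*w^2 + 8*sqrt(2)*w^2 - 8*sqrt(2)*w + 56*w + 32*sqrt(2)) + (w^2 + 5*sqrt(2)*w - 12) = w^4 - 4*w^3 - 2*sqrt(2)*w^3 - 13*w^2 + 8*sqrt(2)*w^2 - 3*sqrt(2)*w + 56*w - 12 + 32*sqrt(2)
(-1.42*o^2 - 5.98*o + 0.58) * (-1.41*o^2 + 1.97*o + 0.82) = 2.0022*o^4 + 5.6344*o^3 - 13.7628*o^2 - 3.761*o + 0.4756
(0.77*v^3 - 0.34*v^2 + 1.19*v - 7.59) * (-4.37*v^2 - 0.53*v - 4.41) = -3.3649*v^5 + 1.0777*v^4 - 8.4158*v^3 + 34.037*v^2 - 1.2252*v + 33.4719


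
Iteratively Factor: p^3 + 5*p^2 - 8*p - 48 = (p + 4)*(p^2 + p - 12) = (p - 3)*(p + 4)*(p + 4)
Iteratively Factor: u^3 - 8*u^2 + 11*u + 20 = (u + 1)*(u^2 - 9*u + 20) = (u - 5)*(u + 1)*(u - 4)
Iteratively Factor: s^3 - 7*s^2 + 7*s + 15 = (s - 3)*(s^2 - 4*s - 5) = (s - 5)*(s - 3)*(s + 1)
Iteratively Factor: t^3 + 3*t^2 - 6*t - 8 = (t + 1)*(t^2 + 2*t - 8) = (t + 1)*(t + 4)*(t - 2)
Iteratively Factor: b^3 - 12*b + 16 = (b - 2)*(b^2 + 2*b - 8) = (b - 2)^2*(b + 4)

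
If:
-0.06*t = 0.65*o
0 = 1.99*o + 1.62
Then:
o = -0.81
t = 8.82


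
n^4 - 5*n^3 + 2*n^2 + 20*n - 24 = (n - 3)*(n - 2)^2*(n + 2)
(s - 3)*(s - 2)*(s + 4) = s^3 - s^2 - 14*s + 24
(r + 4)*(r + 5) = r^2 + 9*r + 20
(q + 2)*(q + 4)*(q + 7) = q^3 + 13*q^2 + 50*q + 56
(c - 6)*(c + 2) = c^2 - 4*c - 12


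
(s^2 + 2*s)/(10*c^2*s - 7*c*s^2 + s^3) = (s + 2)/(10*c^2 - 7*c*s + s^2)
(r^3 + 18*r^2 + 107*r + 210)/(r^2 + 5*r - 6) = (r^2 + 12*r + 35)/(r - 1)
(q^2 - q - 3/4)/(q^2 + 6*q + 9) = (q^2 - q - 3/4)/(q^2 + 6*q + 9)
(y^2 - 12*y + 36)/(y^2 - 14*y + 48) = (y - 6)/(y - 8)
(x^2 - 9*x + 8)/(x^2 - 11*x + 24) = (x - 1)/(x - 3)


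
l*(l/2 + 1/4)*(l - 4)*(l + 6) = l^4/2 + 5*l^3/4 - 23*l^2/2 - 6*l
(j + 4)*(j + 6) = j^2 + 10*j + 24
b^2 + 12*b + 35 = (b + 5)*(b + 7)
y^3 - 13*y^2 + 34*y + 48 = (y - 8)*(y - 6)*(y + 1)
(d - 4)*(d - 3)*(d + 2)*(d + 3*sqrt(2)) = d^4 - 5*d^3 + 3*sqrt(2)*d^3 - 15*sqrt(2)*d^2 - 2*d^2 - 6*sqrt(2)*d + 24*d + 72*sqrt(2)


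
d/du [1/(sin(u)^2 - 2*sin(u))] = 2*(1 - sin(u))*cos(u)/((sin(u) - 2)^2*sin(u)^2)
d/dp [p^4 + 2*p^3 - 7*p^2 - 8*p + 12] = 4*p^3 + 6*p^2 - 14*p - 8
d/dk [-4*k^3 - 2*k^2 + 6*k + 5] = -12*k^2 - 4*k + 6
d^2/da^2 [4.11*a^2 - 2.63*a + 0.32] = 8.22000000000000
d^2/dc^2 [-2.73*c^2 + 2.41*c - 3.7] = -5.46000000000000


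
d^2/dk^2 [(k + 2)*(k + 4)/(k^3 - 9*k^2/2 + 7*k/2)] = 4*(4*k^6 + 72*k^5 - 174*k^4 - 687*k^3 + 2280*k^2 - 1512*k + 392)/(k^3*(8*k^6 - 108*k^5 + 570*k^4 - 1485*k^3 + 1995*k^2 - 1323*k + 343))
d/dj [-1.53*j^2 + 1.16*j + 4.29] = 1.16 - 3.06*j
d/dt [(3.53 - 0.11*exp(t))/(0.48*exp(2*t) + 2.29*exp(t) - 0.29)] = (0.0528*exp(2*t) - 3.3888*exp(t) - 8.0518)*exp(t)/(0.2304*exp(4*t) + 2.1984*exp(3*t) + 4.9657*exp(2*t) - 1.3282*exp(t) + 0.0841)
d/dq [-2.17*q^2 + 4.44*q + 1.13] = 4.44 - 4.34*q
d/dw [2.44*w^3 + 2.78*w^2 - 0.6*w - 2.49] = 7.32*w^2 + 5.56*w - 0.6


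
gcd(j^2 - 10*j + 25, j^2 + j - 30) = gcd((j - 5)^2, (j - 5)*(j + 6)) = j - 5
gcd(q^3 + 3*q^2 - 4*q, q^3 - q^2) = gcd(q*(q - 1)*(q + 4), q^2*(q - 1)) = q^2 - q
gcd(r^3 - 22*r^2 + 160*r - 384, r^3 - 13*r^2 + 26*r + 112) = r - 8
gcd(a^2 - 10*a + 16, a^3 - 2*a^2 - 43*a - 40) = a - 8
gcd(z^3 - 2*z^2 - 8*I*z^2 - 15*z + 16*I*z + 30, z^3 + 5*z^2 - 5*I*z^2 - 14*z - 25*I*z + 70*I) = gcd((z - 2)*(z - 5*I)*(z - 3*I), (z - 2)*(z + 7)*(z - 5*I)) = z^2 + z*(-2 - 5*I) + 10*I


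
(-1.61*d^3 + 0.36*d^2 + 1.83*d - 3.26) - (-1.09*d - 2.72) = -1.61*d^3 + 0.36*d^2 + 2.92*d - 0.54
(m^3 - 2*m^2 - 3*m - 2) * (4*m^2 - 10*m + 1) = 4*m^5 - 18*m^4 + 9*m^3 + 20*m^2 + 17*m - 2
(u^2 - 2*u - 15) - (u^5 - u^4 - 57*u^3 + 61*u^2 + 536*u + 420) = -u^5 + u^4 + 57*u^3 - 60*u^2 - 538*u - 435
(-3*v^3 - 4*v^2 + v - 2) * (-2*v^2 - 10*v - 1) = 6*v^5 + 38*v^4 + 41*v^3 - 2*v^2 + 19*v + 2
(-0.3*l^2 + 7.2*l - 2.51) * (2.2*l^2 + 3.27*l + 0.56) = -0.66*l^4 + 14.859*l^3 + 17.854*l^2 - 4.1757*l - 1.4056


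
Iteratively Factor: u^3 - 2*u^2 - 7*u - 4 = (u + 1)*(u^2 - 3*u - 4) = (u - 4)*(u + 1)*(u + 1)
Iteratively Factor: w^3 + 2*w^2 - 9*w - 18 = (w + 2)*(w^2 - 9) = (w + 2)*(w + 3)*(w - 3)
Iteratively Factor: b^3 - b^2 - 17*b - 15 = (b + 1)*(b^2 - 2*b - 15) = (b - 5)*(b + 1)*(b + 3)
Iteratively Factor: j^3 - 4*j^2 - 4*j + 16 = (j - 2)*(j^2 - 2*j - 8) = (j - 2)*(j + 2)*(j - 4)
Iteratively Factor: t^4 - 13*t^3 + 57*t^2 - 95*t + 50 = (t - 1)*(t^3 - 12*t^2 + 45*t - 50) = (t - 2)*(t - 1)*(t^2 - 10*t + 25) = (t - 5)*(t - 2)*(t - 1)*(t - 5)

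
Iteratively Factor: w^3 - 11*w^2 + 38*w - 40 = (w - 2)*(w^2 - 9*w + 20) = (w - 5)*(w - 2)*(w - 4)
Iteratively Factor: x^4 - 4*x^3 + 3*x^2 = (x)*(x^3 - 4*x^2 + 3*x) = x^2*(x^2 - 4*x + 3) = x^2*(x - 1)*(x - 3)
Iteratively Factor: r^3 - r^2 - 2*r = (r - 2)*(r^2 + r) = (r - 2)*(r + 1)*(r)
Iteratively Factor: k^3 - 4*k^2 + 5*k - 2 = (k - 1)*(k^2 - 3*k + 2) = (k - 2)*(k - 1)*(k - 1)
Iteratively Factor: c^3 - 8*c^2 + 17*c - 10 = (c - 1)*(c^2 - 7*c + 10) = (c - 5)*(c - 1)*(c - 2)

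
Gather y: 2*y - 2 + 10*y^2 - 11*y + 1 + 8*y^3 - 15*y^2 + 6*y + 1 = 8*y^3 - 5*y^2 - 3*y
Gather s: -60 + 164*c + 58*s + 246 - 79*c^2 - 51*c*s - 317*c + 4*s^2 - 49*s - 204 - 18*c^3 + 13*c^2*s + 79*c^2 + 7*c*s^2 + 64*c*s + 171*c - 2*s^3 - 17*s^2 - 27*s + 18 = -18*c^3 + 18*c - 2*s^3 + s^2*(7*c - 13) + s*(13*c^2 + 13*c - 18)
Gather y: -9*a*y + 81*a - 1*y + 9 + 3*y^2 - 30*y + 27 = 81*a + 3*y^2 + y*(-9*a - 31) + 36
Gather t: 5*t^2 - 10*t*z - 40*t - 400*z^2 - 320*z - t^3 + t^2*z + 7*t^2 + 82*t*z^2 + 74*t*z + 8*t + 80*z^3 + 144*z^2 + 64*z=-t^3 + t^2*(z + 12) + t*(82*z^2 + 64*z - 32) + 80*z^3 - 256*z^2 - 256*z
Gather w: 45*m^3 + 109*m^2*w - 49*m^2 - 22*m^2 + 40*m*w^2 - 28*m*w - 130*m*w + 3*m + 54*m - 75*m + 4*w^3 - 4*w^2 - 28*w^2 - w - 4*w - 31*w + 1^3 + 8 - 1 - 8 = 45*m^3 - 71*m^2 - 18*m + 4*w^3 + w^2*(40*m - 32) + w*(109*m^2 - 158*m - 36)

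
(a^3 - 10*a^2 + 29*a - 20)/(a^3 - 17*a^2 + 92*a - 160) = (a - 1)/(a - 8)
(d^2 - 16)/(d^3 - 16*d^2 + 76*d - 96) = (d^2 - 16)/(d^3 - 16*d^2 + 76*d - 96)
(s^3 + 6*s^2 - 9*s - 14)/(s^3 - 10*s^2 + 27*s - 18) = (s^3 + 6*s^2 - 9*s - 14)/(s^3 - 10*s^2 + 27*s - 18)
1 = 1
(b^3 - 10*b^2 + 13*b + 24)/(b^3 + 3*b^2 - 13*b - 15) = (b - 8)/(b + 5)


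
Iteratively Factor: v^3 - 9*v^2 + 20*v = (v - 4)*(v^2 - 5*v) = v*(v - 4)*(v - 5)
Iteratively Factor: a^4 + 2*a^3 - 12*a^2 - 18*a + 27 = (a + 3)*(a^3 - a^2 - 9*a + 9) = (a - 1)*(a + 3)*(a^2 - 9) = (a - 3)*(a - 1)*(a + 3)*(a + 3)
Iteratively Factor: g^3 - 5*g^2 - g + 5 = (g + 1)*(g^2 - 6*g + 5) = (g - 5)*(g + 1)*(g - 1)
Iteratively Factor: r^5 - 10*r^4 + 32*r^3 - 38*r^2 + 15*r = (r - 1)*(r^4 - 9*r^3 + 23*r^2 - 15*r) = (r - 3)*(r - 1)*(r^3 - 6*r^2 + 5*r) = r*(r - 3)*(r - 1)*(r^2 - 6*r + 5) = r*(r - 5)*(r - 3)*(r - 1)*(r - 1)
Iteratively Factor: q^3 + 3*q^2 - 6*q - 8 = (q + 1)*(q^2 + 2*q - 8) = (q + 1)*(q + 4)*(q - 2)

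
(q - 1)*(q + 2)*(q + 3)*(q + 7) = q^4 + 11*q^3 + 29*q^2 + q - 42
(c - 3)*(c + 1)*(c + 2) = c^3 - 7*c - 6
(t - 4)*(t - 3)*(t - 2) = t^3 - 9*t^2 + 26*t - 24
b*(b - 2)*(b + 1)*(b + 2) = b^4 + b^3 - 4*b^2 - 4*b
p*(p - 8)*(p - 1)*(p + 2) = p^4 - 7*p^3 - 10*p^2 + 16*p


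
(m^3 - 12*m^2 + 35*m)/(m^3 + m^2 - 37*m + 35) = m*(m - 7)/(m^2 + 6*m - 7)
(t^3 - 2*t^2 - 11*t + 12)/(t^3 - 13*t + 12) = (t^2 - t - 12)/(t^2 + t - 12)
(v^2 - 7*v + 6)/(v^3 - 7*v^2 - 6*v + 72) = (v - 1)/(v^2 - v - 12)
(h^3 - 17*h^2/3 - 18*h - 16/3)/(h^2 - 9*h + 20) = (3*h^3 - 17*h^2 - 54*h - 16)/(3*(h^2 - 9*h + 20))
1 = 1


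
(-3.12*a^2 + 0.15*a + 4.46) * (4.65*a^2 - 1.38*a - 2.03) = -14.508*a^4 + 5.0031*a^3 + 26.8656*a^2 - 6.4593*a - 9.0538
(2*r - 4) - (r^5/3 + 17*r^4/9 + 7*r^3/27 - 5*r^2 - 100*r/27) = -r^5/3 - 17*r^4/9 - 7*r^3/27 + 5*r^2 + 154*r/27 - 4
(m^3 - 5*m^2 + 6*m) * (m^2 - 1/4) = m^5 - 5*m^4 + 23*m^3/4 + 5*m^2/4 - 3*m/2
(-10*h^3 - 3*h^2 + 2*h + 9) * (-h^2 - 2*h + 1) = 10*h^5 + 23*h^4 - 6*h^3 - 16*h^2 - 16*h + 9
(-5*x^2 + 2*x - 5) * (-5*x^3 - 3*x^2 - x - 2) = 25*x^5 + 5*x^4 + 24*x^3 + 23*x^2 + x + 10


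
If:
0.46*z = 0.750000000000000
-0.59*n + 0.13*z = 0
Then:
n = 0.36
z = 1.63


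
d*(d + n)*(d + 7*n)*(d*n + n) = d^4*n + 8*d^3*n^2 + d^3*n + 7*d^2*n^3 + 8*d^2*n^2 + 7*d*n^3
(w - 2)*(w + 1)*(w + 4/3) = w^3 + w^2/3 - 10*w/3 - 8/3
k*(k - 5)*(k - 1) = k^3 - 6*k^2 + 5*k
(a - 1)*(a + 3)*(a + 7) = a^3 + 9*a^2 + 11*a - 21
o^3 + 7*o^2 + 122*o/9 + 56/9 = (o + 2/3)*(o + 7/3)*(o + 4)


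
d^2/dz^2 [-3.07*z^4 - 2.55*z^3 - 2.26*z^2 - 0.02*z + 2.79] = -36.84*z^2 - 15.3*z - 4.52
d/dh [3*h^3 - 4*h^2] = h*(9*h - 8)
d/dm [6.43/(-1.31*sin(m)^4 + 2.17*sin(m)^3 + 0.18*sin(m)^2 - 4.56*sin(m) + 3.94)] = (33.6932*sin(m)^3 - 41.8593*sin(m)^2 - 2.3148*sin(m) + 29.3208)*cos(m)/(-1.31*sin(m)^4 + 2.17*sin(m)^3 + 0.18*sin(m)^2 - 4.56*sin(m) + 3.94)^2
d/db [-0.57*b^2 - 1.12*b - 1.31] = -1.14*b - 1.12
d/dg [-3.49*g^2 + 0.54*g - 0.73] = 0.54 - 6.98*g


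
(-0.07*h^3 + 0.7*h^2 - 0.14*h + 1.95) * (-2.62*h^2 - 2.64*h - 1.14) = 0.1834*h^5 - 1.6492*h^4 - 1.4014*h^3 - 5.5374*h^2 - 4.9884*h - 2.223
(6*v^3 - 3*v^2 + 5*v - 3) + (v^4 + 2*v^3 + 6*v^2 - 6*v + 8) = v^4 + 8*v^3 + 3*v^2 - v + 5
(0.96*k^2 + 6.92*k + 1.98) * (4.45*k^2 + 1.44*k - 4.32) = 4.272*k^4 + 32.1764*k^3 + 14.6286*k^2 - 27.0432*k - 8.5536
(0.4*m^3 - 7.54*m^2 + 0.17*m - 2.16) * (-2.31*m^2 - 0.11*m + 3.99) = -0.924*m^5 + 17.3734*m^4 + 2.0327*m^3 - 25.1137*m^2 + 0.9159*m - 8.6184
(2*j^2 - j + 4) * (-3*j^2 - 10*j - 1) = -6*j^4 - 17*j^3 - 4*j^2 - 39*j - 4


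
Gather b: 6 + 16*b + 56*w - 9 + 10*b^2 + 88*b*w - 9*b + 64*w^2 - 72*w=10*b^2 + b*(88*w + 7) + 64*w^2 - 16*w - 3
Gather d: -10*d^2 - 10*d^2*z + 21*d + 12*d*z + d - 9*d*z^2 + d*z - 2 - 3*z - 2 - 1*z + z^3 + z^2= d^2*(-10*z - 10) + d*(-9*z^2 + 13*z + 22) + z^3 + z^2 - 4*z - 4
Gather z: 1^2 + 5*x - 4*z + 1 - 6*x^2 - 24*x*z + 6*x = -6*x^2 + 11*x + z*(-24*x - 4) + 2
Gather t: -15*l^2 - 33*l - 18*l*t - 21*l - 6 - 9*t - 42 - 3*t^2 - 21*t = -15*l^2 - 54*l - 3*t^2 + t*(-18*l - 30) - 48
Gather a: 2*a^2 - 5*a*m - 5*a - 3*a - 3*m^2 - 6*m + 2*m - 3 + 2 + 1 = 2*a^2 + a*(-5*m - 8) - 3*m^2 - 4*m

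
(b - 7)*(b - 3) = b^2 - 10*b + 21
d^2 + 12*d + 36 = (d + 6)^2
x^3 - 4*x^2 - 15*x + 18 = (x - 6)*(x - 1)*(x + 3)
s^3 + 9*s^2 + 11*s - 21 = (s - 1)*(s + 3)*(s + 7)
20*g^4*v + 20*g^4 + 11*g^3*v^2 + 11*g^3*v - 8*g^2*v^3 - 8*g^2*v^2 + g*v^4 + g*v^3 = (-5*g + v)*(-4*g + v)*(g + v)*(g*v + g)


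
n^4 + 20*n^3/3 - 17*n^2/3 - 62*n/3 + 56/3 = (n - 4/3)*(n - 1)*(n + 2)*(n + 7)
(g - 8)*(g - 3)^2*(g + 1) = g^4 - 13*g^3 + 43*g^2 - 15*g - 72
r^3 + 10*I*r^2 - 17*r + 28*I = (r - I)*(r + 4*I)*(r + 7*I)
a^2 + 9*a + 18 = (a + 3)*(a + 6)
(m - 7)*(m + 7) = m^2 - 49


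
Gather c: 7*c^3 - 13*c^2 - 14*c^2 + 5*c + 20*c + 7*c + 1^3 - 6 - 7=7*c^3 - 27*c^2 + 32*c - 12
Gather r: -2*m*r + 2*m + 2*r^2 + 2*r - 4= 2*m + 2*r^2 + r*(2 - 2*m) - 4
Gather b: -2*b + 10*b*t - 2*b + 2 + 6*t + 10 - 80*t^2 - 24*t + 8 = b*(10*t - 4) - 80*t^2 - 18*t + 20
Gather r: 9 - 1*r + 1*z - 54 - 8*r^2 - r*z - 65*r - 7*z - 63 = -8*r^2 + r*(-z - 66) - 6*z - 108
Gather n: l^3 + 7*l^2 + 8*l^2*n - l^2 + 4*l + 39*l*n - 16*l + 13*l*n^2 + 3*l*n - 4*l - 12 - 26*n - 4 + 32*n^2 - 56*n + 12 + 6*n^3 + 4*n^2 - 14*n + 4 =l^3 + 6*l^2 - 16*l + 6*n^3 + n^2*(13*l + 36) + n*(8*l^2 + 42*l - 96)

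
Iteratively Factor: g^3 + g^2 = (g)*(g^2 + g) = g^2*(g + 1)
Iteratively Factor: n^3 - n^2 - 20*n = (n)*(n^2 - n - 20) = n*(n - 5)*(n + 4)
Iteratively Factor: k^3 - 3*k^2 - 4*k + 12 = (k - 3)*(k^2 - 4) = (k - 3)*(k - 2)*(k + 2)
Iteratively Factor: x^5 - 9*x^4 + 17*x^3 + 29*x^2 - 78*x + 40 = (x - 1)*(x^4 - 8*x^3 + 9*x^2 + 38*x - 40) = (x - 1)*(x + 2)*(x^3 - 10*x^2 + 29*x - 20) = (x - 4)*(x - 1)*(x + 2)*(x^2 - 6*x + 5) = (x - 5)*(x - 4)*(x - 1)*(x + 2)*(x - 1)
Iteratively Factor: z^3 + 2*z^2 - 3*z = (z)*(z^2 + 2*z - 3) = z*(z - 1)*(z + 3)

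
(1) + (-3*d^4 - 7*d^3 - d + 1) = -3*d^4 - 7*d^3 - d + 2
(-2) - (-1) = -1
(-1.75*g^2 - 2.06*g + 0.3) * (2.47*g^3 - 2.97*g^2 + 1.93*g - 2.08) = -4.3225*g^5 + 0.1093*g^4 + 3.4817*g^3 - 1.2268*g^2 + 4.8638*g - 0.624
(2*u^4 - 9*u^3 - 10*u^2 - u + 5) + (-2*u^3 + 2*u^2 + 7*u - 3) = 2*u^4 - 11*u^3 - 8*u^2 + 6*u + 2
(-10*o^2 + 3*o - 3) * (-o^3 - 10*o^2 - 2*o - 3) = 10*o^5 + 97*o^4 - 7*o^3 + 54*o^2 - 3*o + 9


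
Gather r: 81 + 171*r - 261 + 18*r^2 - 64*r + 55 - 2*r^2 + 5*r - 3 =16*r^2 + 112*r - 128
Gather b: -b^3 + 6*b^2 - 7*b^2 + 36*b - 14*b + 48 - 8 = -b^3 - b^2 + 22*b + 40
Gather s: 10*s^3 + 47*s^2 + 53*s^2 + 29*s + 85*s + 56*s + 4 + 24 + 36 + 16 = 10*s^3 + 100*s^2 + 170*s + 80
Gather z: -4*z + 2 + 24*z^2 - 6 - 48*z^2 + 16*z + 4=-24*z^2 + 12*z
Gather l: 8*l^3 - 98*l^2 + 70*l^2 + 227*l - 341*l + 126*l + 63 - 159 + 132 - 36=8*l^3 - 28*l^2 + 12*l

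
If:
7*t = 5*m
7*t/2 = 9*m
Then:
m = 0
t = 0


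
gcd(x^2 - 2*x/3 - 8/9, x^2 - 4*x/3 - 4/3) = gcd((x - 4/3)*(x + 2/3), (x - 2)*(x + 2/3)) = x + 2/3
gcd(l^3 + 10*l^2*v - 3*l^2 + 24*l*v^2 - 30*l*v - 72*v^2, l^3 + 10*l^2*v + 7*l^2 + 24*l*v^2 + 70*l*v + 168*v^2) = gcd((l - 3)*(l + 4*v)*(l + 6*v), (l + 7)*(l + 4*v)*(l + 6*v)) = l^2 + 10*l*v + 24*v^2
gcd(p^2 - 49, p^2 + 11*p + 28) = p + 7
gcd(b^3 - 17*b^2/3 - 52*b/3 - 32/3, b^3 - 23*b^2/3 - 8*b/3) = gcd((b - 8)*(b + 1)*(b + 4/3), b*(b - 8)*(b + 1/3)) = b - 8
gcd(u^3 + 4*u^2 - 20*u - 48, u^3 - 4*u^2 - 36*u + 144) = u^2 + 2*u - 24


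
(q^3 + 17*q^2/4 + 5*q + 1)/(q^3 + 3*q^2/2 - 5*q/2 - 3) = (4*q^2 + 9*q + 2)/(2*(2*q^2 - q - 3))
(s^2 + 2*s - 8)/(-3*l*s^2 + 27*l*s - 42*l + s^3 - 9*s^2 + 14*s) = (s + 4)/(-3*l*s + 21*l + s^2 - 7*s)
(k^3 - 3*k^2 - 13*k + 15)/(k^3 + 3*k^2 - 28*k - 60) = (k^2 + 2*k - 3)/(k^2 + 8*k + 12)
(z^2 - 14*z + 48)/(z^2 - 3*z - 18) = (z - 8)/(z + 3)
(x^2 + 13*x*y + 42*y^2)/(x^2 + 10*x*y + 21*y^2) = (x + 6*y)/(x + 3*y)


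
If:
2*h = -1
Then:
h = -1/2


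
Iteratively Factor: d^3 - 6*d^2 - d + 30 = (d + 2)*(d^2 - 8*d + 15) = (d - 3)*(d + 2)*(d - 5)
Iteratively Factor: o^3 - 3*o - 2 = (o + 1)*(o^2 - o - 2) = (o + 1)^2*(o - 2)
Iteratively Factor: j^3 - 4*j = (j - 2)*(j^2 + 2*j) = (j - 2)*(j + 2)*(j)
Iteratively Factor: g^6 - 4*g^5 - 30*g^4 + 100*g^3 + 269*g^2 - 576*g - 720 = (g - 3)*(g^5 - g^4 - 33*g^3 + g^2 + 272*g + 240) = (g - 3)*(g + 3)*(g^4 - 4*g^3 - 21*g^2 + 64*g + 80) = (g - 5)*(g - 3)*(g + 3)*(g^3 + g^2 - 16*g - 16) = (g - 5)*(g - 3)*(g + 1)*(g + 3)*(g^2 - 16) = (g - 5)*(g - 4)*(g - 3)*(g + 1)*(g + 3)*(g + 4)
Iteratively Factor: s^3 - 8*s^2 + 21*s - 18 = (s - 3)*(s^2 - 5*s + 6) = (s - 3)*(s - 2)*(s - 3)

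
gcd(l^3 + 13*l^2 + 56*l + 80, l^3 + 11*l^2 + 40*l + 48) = l^2 + 8*l + 16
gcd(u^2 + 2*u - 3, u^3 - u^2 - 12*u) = u + 3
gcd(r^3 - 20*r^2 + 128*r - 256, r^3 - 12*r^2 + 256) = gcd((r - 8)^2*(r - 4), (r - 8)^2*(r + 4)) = r^2 - 16*r + 64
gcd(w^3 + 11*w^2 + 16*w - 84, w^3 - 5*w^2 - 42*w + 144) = w + 6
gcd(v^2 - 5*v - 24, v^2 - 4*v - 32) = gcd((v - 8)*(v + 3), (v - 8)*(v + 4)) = v - 8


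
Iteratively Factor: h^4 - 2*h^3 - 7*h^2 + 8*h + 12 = (h + 2)*(h^3 - 4*h^2 + h + 6) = (h + 1)*(h + 2)*(h^2 - 5*h + 6) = (h - 3)*(h + 1)*(h + 2)*(h - 2)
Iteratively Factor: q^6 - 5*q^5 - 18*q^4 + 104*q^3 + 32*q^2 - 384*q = (q - 4)*(q^5 - q^4 - 22*q^3 + 16*q^2 + 96*q) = q*(q - 4)*(q^4 - q^3 - 22*q^2 + 16*q + 96) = q*(q - 4)*(q + 2)*(q^3 - 3*q^2 - 16*q + 48) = q*(q - 4)*(q - 3)*(q + 2)*(q^2 - 16) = q*(q - 4)*(q - 3)*(q + 2)*(q + 4)*(q - 4)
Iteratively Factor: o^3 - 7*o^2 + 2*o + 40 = (o + 2)*(o^2 - 9*o + 20) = (o - 4)*(o + 2)*(o - 5)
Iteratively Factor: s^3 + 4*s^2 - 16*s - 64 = (s + 4)*(s^2 - 16) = (s + 4)^2*(s - 4)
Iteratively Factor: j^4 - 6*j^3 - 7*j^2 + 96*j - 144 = (j - 3)*(j^3 - 3*j^2 - 16*j + 48) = (j - 4)*(j - 3)*(j^2 + j - 12) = (j - 4)*(j - 3)*(j + 4)*(j - 3)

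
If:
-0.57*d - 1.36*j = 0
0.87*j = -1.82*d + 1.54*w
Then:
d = 1.05815187187389*w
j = -0.443490122770677*w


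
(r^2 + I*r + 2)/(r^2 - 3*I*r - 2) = (r + 2*I)/(r - 2*I)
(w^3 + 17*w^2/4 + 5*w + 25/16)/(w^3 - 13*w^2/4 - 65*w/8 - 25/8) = (w + 5/2)/(w - 5)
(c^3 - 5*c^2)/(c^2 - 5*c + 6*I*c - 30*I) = c^2/(c + 6*I)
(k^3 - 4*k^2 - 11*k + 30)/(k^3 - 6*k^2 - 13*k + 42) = (k - 5)/(k - 7)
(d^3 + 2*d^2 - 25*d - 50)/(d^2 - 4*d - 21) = (-d^3 - 2*d^2 + 25*d + 50)/(-d^2 + 4*d + 21)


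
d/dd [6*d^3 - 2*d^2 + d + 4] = 18*d^2 - 4*d + 1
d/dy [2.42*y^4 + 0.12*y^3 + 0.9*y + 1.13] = 9.68*y^3 + 0.36*y^2 + 0.9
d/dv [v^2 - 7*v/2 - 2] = 2*v - 7/2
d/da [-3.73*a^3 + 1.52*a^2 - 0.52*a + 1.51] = -11.19*a^2 + 3.04*a - 0.52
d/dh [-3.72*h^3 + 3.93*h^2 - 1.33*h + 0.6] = -11.16*h^2 + 7.86*h - 1.33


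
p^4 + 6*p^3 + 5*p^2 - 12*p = p*(p - 1)*(p + 3)*(p + 4)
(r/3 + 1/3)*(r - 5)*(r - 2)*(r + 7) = r^4/3 + r^3/3 - 13*r^2 + 31*r/3 + 70/3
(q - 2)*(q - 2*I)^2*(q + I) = q^4 - 2*q^3 - 3*I*q^3 + 6*I*q^2 - 4*I*q + 8*I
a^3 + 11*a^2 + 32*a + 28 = (a + 2)^2*(a + 7)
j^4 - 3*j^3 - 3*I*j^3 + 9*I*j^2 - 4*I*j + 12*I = (j - 3)*(j - 2*I)^2*(j + I)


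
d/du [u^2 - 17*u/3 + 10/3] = 2*u - 17/3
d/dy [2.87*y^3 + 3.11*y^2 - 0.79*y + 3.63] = 8.61*y^2 + 6.22*y - 0.79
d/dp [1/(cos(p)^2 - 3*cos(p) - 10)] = (2*cos(p) - 3)*sin(p)/(sin(p)^2 + 3*cos(p) + 9)^2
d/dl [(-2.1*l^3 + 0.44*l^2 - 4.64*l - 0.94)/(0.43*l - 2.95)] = (-1.806*l^3 + 18.7742*l^2 - 2.596*l + 14.0922)/(0.1849*l^2 - 2.537*l + 8.7025)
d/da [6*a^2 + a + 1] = 12*a + 1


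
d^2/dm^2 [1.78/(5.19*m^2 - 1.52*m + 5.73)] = (-95.892516*m^2 + 28.084128*m + 1.78*(10.38*m - 1.52)*(20.76*m - 3.04) - 105.869772)/(5.19*m^2 - 1.52*m + 5.73)^3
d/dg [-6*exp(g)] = -6*exp(g)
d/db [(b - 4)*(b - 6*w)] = 2*b - 6*w - 4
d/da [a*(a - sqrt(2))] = 2*a - sqrt(2)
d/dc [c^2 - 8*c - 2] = 2*c - 8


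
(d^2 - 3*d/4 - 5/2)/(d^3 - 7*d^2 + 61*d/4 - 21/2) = (4*d + 5)/(4*d^2 - 20*d + 21)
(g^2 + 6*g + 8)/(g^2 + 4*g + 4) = (g + 4)/(g + 2)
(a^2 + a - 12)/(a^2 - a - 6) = (a + 4)/(a + 2)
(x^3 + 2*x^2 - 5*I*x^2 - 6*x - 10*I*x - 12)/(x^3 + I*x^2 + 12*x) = (x^2 + 2*x*(1 - I) - 4*I)/(x*(x + 4*I))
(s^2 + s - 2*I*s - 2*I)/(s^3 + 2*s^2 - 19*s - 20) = (s - 2*I)/(s^2 + s - 20)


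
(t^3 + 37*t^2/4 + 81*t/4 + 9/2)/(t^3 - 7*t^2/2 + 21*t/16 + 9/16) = 4*(t^2 + 9*t + 18)/(4*t^2 - 15*t + 9)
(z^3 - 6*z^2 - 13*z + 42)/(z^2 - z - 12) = (z^2 - 9*z + 14)/(z - 4)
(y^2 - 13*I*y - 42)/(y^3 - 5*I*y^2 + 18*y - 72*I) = (y - 7*I)/(y^2 + I*y + 12)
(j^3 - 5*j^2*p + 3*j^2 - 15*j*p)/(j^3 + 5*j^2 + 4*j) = (j^2 - 5*j*p + 3*j - 15*p)/(j^2 + 5*j + 4)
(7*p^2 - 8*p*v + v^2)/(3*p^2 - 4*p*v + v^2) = (7*p - v)/(3*p - v)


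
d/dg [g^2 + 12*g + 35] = 2*g + 12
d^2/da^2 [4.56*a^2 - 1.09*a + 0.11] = 9.12000000000000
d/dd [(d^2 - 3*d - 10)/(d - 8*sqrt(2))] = (-d^2 + 3*d + (d - 8*sqrt(2))*(2*d - 3) + 10)/(d - 8*sqrt(2))^2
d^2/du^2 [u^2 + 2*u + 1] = 2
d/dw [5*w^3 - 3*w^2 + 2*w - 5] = 15*w^2 - 6*w + 2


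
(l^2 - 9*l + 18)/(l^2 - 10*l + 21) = (l - 6)/(l - 7)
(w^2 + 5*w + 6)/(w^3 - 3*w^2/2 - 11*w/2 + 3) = 2*(w + 3)/(2*w^2 - 7*w + 3)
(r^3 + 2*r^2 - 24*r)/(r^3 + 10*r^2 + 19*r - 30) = r*(r - 4)/(r^2 + 4*r - 5)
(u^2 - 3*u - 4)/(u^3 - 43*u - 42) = (u - 4)/(u^2 - u - 42)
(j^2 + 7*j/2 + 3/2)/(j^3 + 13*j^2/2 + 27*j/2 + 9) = (2*j + 1)/(2*j^2 + 7*j + 6)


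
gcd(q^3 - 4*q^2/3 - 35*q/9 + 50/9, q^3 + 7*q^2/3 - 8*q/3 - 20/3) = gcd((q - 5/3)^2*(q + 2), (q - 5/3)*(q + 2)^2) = q^2 + q/3 - 10/3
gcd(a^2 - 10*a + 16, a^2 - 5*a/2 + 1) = a - 2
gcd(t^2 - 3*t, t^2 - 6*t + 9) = t - 3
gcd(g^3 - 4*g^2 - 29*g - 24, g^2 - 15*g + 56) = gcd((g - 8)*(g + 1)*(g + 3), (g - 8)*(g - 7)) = g - 8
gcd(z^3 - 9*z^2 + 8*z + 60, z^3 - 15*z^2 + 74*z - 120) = z^2 - 11*z + 30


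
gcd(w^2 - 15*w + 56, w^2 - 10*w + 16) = w - 8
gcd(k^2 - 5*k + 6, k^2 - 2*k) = k - 2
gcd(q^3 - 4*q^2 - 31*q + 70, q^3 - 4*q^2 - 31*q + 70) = q^3 - 4*q^2 - 31*q + 70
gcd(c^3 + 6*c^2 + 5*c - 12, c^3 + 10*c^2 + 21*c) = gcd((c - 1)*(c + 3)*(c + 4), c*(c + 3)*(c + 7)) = c + 3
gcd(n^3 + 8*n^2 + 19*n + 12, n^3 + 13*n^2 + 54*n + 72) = n^2 + 7*n + 12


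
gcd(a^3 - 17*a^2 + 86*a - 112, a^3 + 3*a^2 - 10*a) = a - 2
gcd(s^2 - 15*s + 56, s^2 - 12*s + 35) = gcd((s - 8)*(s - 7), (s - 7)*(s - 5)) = s - 7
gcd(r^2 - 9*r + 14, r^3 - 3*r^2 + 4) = r - 2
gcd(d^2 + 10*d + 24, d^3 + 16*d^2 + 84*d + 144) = d^2 + 10*d + 24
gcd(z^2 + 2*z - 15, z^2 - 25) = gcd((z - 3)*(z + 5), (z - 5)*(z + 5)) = z + 5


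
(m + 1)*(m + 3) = m^2 + 4*m + 3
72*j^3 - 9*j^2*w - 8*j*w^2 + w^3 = (-8*j + w)*(-3*j + w)*(3*j + w)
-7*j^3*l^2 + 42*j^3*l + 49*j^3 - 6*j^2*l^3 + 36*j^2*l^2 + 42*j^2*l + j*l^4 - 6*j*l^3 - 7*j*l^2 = (-7*j + l)*(j + l)*(l - 7)*(j*l + j)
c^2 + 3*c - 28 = (c - 4)*(c + 7)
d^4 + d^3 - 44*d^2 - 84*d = d*(d - 7)*(d + 2)*(d + 6)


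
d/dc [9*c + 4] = 9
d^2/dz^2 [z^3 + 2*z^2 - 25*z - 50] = 6*z + 4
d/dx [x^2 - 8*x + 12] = 2*x - 8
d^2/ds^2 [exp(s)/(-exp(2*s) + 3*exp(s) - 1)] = (-2*(2*exp(s) - 3)^2*exp(2*s) + (8*exp(s) - 9)*(exp(2*s) - 3*exp(s) + 1)*exp(s) - (exp(2*s) - 3*exp(s) + 1)^2)*exp(s)/(exp(2*s) - 3*exp(s) + 1)^3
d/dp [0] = 0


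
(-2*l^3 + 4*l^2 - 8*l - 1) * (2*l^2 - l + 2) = -4*l^5 + 10*l^4 - 24*l^3 + 14*l^2 - 15*l - 2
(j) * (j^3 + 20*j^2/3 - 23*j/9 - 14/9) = j^4 + 20*j^3/3 - 23*j^2/9 - 14*j/9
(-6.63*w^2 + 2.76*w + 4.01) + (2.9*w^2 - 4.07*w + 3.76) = -3.73*w^2 - 1.31*w + 7.77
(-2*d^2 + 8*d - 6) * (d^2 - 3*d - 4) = -2*d^4 + 14*d^3 - 22*d^2 - 14*d + 24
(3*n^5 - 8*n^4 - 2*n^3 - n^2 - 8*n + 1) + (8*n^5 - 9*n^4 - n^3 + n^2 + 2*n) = 11*n^5 - 17*n^4 - 3*n^3 - 6*n + 1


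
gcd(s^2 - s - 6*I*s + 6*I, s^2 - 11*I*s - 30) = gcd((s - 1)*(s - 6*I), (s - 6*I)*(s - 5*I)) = s - 6*I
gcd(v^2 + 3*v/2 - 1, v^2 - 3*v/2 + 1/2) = v - 1/2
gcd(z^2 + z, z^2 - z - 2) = z + 1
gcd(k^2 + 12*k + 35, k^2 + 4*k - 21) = k + 7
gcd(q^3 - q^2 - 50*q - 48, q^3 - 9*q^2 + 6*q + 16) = q^2 - 7*q - 8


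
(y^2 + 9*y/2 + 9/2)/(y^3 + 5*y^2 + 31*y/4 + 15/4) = 2*(y + 3)/(2*y^2 + 7*y + 5)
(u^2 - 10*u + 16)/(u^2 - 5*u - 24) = (u - 2)/(u + 3)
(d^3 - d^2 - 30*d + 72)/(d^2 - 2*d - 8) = (d^2 + 3*d - 18)/(d + 2)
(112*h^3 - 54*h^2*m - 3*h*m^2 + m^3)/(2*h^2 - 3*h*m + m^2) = (56*h^2 + h*m - m^2)/(h - m)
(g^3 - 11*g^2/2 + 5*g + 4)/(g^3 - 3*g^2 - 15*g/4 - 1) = 2*(g - 2)/(2*g + 1)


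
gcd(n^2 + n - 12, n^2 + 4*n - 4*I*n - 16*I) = n + 4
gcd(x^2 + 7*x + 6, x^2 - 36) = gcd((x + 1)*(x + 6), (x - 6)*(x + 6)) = x + 6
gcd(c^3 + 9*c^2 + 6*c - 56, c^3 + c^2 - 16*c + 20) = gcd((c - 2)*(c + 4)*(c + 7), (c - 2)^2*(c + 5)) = c - 2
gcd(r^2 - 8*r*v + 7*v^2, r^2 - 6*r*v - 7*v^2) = r - 7*v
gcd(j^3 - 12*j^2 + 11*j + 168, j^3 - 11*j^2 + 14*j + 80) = j - 8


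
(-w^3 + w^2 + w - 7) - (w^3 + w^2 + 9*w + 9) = -2*w^3 - 8*w - 16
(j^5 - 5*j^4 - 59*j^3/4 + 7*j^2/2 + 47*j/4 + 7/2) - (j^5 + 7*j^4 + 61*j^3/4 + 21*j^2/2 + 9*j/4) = -12*j^4 - 30*j^3 - 7*j^2 + 19*j/2 + 7/2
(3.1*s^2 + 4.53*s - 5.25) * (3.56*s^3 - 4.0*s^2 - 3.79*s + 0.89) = 11.036*s^5 + 3.7268*s^4 - 48.559*s^3 + 6.5903*s^2 + 23.9292*s - 4.6725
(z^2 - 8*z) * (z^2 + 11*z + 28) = z^4 + 3*z^3 - 60*z^2 - 224*z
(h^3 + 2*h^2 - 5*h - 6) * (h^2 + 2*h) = h^5 + 4*h^4 - h^3 - 16*h^2 - 12*h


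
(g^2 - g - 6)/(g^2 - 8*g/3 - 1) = 3*(g + 2)/(3*g + 1)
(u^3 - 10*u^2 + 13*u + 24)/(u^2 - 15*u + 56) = (u^2 - 2*u - 3)/(u - 7)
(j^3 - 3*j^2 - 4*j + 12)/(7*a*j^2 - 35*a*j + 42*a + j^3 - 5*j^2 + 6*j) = (j + 2)/(7*a + j)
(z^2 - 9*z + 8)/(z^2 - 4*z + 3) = (z - 8)/(z - 3)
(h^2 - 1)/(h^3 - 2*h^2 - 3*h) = (h - 1)/(h*(h - 3))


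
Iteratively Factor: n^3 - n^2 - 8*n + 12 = (n + 3)*(n^2 - 4*n + 4) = (n - 2)*(n + 3)*(n - 2)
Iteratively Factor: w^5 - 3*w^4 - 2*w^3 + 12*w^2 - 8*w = (w - 1)*(w^4 - 2*w^3 - 4*w^2 + 8*w) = (w - 1)*(w + 2)*(w^3 - 4*w^2 + 4*w) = w*(w - 1)*(w + 2)*(w^2 - 4*w + 4) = w*(w - 2)*(w - 1)*(w + 2)*(w - 2)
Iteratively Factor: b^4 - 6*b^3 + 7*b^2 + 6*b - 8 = (b - 1)*(b^3 - 5*b^2 + 2*b + 8) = (b - 4)*(b - 1)*(b^2 - b - 2) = (b - 4)*(b - 2)*(b - 1)*(b + 1)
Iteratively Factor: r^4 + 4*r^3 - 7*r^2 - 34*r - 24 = (r + 4)*(r^3 - 7*r - 6) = (r + 1)*(r + 4)*(r^2 - r - 6) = (r - 3)*(r + 1)*(r + 4)*(r + 2)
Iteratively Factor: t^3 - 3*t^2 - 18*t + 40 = (t - 5)*(t^2 + 2*t - 8) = (t - 5)*(t - 2)*(t + 4)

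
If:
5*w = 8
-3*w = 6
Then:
No Solution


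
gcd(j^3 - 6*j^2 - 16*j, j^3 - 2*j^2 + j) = j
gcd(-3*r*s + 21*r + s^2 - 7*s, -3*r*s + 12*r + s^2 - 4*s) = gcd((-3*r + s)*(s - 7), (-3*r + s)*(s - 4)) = 3*r - s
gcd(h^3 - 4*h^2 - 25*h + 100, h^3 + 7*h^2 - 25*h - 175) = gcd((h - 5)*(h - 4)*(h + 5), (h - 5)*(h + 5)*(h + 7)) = h^2 - 25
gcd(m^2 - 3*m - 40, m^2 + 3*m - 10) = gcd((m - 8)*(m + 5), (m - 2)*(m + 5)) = m + 5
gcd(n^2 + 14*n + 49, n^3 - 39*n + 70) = n + 7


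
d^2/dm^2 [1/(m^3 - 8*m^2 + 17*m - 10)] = 2*((8 - 3*m)*(m^3 - 8*m^2 + 17*m - 10) + (3*m^2 - 16*m + 17)^2)/(m^3 - 8*m^2 + 17*m - 10)^3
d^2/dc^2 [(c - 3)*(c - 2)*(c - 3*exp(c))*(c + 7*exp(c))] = 4*c^3*exp(c) - 84*c^2*exp(2*c) + 4*c^2*exp(c) + 12*c^2 + 252*c*exp(2*c) - 32*c*exp(c) - 30*c - 126*exp(2*c) + 8*exp(c) + 12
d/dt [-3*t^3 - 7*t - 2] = -9*t^2 - 7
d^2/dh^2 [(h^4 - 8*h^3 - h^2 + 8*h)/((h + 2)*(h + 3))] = 2*(h^6 + 15*h^5 + 93*h^4 + 101*h^3 - 486*h^2 - 1008*h - 276)/(h^6 + 15*h^5 + 93*h^4 + 305*h^3 + 558*h^2 + 540*h + 216)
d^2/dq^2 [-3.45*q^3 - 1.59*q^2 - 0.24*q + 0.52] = -20.7*q - 3.18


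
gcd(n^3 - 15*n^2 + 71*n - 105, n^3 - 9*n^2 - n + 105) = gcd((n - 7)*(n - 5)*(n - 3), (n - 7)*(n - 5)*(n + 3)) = n^2 - 12*n + 35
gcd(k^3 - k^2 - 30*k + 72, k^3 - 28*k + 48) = k^2 + 2*k - 24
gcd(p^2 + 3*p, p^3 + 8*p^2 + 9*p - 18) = p + 3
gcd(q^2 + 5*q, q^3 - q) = q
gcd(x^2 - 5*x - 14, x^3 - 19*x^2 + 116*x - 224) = x - 7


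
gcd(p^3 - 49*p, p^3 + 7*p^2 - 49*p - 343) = p^2 - 49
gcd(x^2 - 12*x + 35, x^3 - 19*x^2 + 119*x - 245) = x^2 - 12*x + 35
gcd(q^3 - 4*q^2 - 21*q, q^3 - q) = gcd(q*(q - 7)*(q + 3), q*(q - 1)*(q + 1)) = q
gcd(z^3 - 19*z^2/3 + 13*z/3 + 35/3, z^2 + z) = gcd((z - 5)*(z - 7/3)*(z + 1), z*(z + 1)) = z + 1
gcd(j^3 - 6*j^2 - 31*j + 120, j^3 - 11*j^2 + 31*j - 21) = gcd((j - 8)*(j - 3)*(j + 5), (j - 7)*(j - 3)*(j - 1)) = j - 3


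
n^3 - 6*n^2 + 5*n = n*(n - 5)*(n - 1)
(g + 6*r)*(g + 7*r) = g^2 + 13*g*r + 42*r^2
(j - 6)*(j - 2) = j^2 - 8*j + 12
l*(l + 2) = l^2 + 2*l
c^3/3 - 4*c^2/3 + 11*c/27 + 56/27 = (c/3 + 1/3)*(c - 8/3)*(c - 7/3)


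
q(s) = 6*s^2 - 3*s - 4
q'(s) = 12*s - 3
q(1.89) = 11.76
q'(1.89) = 19.68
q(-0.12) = -3.55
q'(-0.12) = -4.44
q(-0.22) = -3.05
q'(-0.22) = -5.64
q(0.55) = -3.84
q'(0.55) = 3.60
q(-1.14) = 7.22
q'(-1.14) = -16.68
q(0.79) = -2.63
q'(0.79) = 6.48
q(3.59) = 62.56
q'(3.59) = 40.08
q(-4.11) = 109.68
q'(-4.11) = -52.32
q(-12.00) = 896.00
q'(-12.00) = -147.00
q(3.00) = 41.00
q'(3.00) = 33.00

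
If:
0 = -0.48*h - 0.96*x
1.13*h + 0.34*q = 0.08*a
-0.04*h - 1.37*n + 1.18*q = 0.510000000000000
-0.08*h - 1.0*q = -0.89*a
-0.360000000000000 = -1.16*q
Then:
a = 0.34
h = -0.07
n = -0.10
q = 0.31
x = 0.03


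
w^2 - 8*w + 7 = (w - 7)*(w - 1)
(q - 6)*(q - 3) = q^2 - 9*q + 18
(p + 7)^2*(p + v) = p^3 + p^2*v + 14*p^2 + 14*p*v + 49*p + 49*v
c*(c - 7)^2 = c^3 - 14*c^2 + 49*c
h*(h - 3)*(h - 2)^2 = h^4 - 7*h^3 + 16*h^2 - 12*h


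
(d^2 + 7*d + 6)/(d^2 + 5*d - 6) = (d + 1)/(d - 1)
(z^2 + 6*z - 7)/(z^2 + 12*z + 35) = (z - 1)/(z + 5)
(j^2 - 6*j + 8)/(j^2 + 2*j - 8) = (j - 4)/(j + 4)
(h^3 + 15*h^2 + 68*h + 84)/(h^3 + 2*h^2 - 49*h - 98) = (h + 6)/(h - 7)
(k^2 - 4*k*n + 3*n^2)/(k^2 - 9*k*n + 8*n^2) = (k - 3*n)/(k - 8*n)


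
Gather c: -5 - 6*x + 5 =-6*x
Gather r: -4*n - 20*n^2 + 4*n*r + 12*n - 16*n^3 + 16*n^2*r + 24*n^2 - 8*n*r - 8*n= -16*n^3 + 4*n^2 + r*(16*n^2 - 4*n)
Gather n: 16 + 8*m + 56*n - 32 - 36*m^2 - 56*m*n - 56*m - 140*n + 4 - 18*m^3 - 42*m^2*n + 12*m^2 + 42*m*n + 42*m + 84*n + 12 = -18*m^3 - 24*m^2 - 6*m + n*(-42*m^2 - 14*m)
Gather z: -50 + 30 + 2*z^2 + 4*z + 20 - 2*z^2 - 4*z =0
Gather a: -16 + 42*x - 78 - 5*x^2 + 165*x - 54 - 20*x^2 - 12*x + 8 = -25*x^2 + 195*x - 140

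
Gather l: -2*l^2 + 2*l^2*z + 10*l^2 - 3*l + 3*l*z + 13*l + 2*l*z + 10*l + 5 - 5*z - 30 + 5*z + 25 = l^2*(2*z + 8) + l*(5*z + 20)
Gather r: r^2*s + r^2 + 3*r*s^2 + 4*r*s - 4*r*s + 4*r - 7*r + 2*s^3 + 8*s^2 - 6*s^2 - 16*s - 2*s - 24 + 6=r^2*(s + 1) + r*(3*s^2 - 3) + 2*s^3 + 2*s^2 - 18*s - 18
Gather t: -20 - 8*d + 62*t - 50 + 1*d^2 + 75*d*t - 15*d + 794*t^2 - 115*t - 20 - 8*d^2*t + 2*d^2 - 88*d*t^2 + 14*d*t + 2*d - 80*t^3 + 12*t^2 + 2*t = 3*d^2 - 21*d - 80*t^3 + t^2*(806 - 88*d) + t*(-8*d^2 + 89*d - 51) - 90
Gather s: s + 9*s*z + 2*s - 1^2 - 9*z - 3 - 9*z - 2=s*(9*z + 3) - 18*z - 6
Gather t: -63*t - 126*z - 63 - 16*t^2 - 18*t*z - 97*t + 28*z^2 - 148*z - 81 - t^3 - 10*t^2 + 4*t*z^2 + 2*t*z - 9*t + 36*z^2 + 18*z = -t^3 - 26*t^2 + t*(4*z^2 - 16*z - 169) + 64*z^2 - 256*z - 144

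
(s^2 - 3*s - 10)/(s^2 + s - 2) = (s - 5)/(s - 1)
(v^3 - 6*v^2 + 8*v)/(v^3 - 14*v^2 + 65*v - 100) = v*(v - 2)/(v^2 - 10*v + 25)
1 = 1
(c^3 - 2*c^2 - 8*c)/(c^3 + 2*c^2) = (c - 4)/c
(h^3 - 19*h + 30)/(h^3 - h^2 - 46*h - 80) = (h^2 - 5*h + 6)/(h^2 - 6*h - 16)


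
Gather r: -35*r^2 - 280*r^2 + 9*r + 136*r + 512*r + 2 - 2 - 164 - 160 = -315*r^2 + 657*r - 324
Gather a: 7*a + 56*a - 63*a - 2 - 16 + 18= 0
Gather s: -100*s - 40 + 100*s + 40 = 0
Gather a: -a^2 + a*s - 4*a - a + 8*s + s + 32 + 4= -a^2 + a*(s - 5) + 9*s + 36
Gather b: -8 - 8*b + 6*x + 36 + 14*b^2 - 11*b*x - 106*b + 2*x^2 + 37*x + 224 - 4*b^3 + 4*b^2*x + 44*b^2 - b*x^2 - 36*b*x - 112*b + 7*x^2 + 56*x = -4*b^3 + b^2*(4*x + 58) + b*(-x^2 - 47*x - 226) + 9*x^2 + 99*x + 252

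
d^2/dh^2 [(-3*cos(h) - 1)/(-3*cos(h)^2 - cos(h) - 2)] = 2*(-243*(1 - cos(2*h))^2*cos(h) - 27*(1 - cos(2*h))^2 + 113*cos(h) + 58*cos(2*h) - 63*cos(3*h) + 54*cos(5*h) + 78)/(2*cos(h) + 3*cos(2*h) + 7)^3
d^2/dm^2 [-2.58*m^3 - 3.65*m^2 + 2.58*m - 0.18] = -15.48*m - 7.3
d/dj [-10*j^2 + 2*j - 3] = 2 - 20*j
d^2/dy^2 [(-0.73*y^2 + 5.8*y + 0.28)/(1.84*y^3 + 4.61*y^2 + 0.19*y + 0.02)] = (-4.942976*y^6 + 117.81888*y^5 + 308.094384*y^4 + 282.125062*y^3 + 34.133412*y^2 - 1.798872*y - 0.07608)/(6.229504*y^9 + 46.822848*y^8 + 119.241384*y^7 + 107.845253*y^6 + 13.330857*y^5 + 1.816341*y^4 + 0.114175*y^3 + 0.007698*y^2 + 0.000228*y + 8.0e-6)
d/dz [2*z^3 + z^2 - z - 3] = 6*z^2 + 2*z - 1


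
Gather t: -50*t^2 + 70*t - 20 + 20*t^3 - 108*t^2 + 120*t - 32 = 20*t^3 - 158*t^2 + 190*t - 52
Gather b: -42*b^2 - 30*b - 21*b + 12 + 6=-42*b^2 - 51*b + 18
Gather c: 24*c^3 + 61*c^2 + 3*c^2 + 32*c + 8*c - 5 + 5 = 24*c^3 + 64*c^2 + 40*c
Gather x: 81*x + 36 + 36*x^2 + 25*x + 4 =36*x^2 + 106*x + 40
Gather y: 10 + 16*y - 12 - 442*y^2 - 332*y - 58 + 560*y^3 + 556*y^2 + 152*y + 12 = 560*y^3 + 114*y^2 - 164*y - 48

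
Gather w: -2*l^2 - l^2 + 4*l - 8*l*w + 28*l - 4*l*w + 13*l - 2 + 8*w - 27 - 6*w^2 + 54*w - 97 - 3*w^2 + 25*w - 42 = -3*l^2 + 45*l - 9*w^2 + w*(87 - 12*l) - 168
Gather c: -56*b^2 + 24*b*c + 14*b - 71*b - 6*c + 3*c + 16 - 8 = -56*b^2 - 57*b + c*(24*b - 3) + 8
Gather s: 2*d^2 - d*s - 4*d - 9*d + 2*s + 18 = 2*d^2 - 13*d + s*(2 - d) + 18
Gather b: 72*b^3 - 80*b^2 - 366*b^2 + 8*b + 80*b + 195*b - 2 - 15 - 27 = 72*b^3 - 446*b^2 + 283*b - 44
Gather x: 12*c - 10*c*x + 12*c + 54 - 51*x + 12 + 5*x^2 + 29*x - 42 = 24*c + 5*x^2 + x*(-10*c - 22) + 24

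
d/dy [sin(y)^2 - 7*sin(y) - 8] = (2*sin(y) - 7)*cos(y)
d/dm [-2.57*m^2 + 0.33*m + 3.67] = 0.33 - 5.14*m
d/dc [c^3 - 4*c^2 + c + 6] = 3*c^2 - 8*c + 1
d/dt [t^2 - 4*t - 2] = 2*t - 4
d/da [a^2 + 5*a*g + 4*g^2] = 2*a + 5*g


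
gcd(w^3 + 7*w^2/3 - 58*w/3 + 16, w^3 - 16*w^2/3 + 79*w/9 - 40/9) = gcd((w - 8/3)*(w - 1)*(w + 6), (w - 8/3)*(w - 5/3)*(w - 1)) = w^2 - 11*w/3 + 8/3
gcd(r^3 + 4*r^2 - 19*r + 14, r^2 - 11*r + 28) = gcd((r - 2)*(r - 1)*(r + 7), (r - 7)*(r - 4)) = 1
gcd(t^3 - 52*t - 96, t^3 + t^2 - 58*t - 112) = t^2 - 6*t - 16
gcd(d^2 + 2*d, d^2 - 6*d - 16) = d + 2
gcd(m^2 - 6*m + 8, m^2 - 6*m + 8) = m^2 - 6*m + 8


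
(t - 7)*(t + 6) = t^2 - t - 42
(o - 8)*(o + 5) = o^2 - 3*o - 40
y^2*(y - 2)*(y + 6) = y^4 + 4*y^3 - 12*y^2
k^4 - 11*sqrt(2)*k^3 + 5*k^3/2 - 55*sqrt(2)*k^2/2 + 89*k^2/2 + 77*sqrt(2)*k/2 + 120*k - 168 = (k - 1)*(k + 7/2)*(k - 8*sqrt(2))*(k - 3*sqrt(2))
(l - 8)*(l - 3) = l^2 - 11*l + 24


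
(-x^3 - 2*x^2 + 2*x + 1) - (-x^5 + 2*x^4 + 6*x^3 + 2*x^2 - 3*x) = x^5 - 2*x^4 - 7*x^3 - 4*x^2 + 5*x + 1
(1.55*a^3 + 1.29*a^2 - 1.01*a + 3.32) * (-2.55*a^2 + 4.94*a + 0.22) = -3.9525*a^5 + 4.3675*a^4 + 9.2891*a^3 - 13.1716*a^2 + 16.1786*a + 0.7304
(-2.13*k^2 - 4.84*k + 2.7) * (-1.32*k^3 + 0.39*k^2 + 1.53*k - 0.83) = 2.8116*k^5 + 5.5581*k^4 - 8.7105*k^3 - 4.5843*k^2 + 8.1482*k - 2.241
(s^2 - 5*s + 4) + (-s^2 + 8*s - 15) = 3*s - 11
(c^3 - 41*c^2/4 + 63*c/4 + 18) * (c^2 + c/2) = c^5 - 39*c^4/4 + 85*c^3/8 + 207*c^2/8 + 9*c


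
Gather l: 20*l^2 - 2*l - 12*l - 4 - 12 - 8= 20*l^2 - 14*l - 24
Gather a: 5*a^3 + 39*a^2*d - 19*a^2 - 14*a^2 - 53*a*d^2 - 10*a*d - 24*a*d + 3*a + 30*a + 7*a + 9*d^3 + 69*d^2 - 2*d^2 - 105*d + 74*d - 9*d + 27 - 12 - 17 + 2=5*a^3 + a^2*(39*d - 33) + a*(-53*d^2 - 34*d + 40) + 9*d^3 + 67*d^2 - 40*d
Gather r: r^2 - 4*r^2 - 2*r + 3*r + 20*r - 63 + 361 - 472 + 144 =-3*r^2 + 21*r - 30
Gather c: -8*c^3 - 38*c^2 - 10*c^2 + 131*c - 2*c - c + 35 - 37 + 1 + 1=-8*c^3 - 48*c^2 + 128*c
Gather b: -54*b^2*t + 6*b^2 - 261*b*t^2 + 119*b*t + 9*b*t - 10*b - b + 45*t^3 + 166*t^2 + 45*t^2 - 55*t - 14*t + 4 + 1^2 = b^2*(6 - 54*t) + b*(-261*t^2 + 128*t - 11) + 45*t^3 + 211*t^2 - 69*t + 5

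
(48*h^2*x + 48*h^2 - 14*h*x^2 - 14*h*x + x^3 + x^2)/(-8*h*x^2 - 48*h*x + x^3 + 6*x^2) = (-6*h*x - 6*h + x^2 + x)/(x*(x + 6))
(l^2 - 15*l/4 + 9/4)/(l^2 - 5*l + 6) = (l - 3/4)/(l - 2)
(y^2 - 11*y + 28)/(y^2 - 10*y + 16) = (y^2 - 11*y + 28)/(y^2 - 10*y + 16)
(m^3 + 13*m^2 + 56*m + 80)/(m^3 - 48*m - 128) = (m + 5)/(m - 8)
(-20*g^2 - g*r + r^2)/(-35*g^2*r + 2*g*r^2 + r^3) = (4*g + r)/(r*(7*g + r))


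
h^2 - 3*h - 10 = (h - 5)*(h + 2)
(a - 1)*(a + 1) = a^2 - 1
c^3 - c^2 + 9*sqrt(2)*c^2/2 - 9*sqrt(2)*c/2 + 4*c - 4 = (c - 1)*(c + sqrt(2)/2)*(c + 4*sqrt(2))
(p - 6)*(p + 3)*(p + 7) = p^3 + 4*p^2 - 39*p - 126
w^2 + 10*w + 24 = (w + 4)*(w + 6)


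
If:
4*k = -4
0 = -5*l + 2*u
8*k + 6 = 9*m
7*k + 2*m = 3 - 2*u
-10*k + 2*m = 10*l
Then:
No Solution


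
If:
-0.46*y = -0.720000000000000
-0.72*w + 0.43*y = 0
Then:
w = 0.93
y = 1.57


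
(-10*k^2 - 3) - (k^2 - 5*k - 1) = -11*k^2 + 5*k - 2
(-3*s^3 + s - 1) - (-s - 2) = -3*s^3 + 2*s + 1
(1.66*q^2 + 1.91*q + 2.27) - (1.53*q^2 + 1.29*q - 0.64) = 0.13*q^2 + 0.62*q + 2.91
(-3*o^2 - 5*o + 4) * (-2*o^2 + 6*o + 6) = 6*o^4 - 8*o^3 - 56*o^2 - 6*o + 24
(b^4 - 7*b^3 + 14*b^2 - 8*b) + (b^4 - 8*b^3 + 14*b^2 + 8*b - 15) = 2*b^4 - 15*b^3 + 28*b^2 - 15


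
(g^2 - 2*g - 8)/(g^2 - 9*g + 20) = (g + 2)/(g - 5)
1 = 1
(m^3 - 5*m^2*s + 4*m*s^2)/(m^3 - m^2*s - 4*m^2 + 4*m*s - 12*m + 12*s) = m*(m - 4*s)/(m^2 - 4*m - 12)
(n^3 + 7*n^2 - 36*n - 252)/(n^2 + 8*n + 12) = (n^2 + n - 42)/(n + 2)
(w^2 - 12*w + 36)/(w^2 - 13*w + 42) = (w - 6)/(w - 7)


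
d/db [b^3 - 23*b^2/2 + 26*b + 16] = 3*b^2 - 23*b + 26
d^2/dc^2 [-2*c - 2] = 0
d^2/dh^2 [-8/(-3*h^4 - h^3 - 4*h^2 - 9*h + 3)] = 16*(-(18*h^2 + 3*h + 4)*(3*h^4 + h^3 + 4*h^2 + 9*h - 3) + (12*h^3 + 3*h^2 + 8*h + 9)^2)/(3*h^4 + h^3 + 4*h^2 + 9*h - 3)^3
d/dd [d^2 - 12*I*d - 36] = 2*d - 12*I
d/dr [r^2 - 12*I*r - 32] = 2*r - 12*I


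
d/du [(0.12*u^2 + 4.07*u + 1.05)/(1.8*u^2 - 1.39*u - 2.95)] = (-7.4928*u^2 - 4.488*u - 10.547)/(3.24*u^4 - 5.004*u^3 - 8.6879*u^2 + 8.201*u + 8.7025)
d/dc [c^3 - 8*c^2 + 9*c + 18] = 3*c^2 - 16*c + 9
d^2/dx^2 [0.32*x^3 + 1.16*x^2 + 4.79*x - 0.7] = 1.92*x + 2.32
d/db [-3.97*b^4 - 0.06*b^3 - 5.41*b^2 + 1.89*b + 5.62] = -15.88*b^3 - 0.18*b^2 - 10.82*b + 1.89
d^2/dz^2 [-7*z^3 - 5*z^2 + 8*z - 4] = -42*z - 10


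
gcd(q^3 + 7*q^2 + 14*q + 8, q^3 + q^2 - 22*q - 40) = q^2 + 6*q + 8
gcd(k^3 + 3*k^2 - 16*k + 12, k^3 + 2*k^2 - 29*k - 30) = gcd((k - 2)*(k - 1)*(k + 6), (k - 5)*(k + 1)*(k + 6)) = k + 6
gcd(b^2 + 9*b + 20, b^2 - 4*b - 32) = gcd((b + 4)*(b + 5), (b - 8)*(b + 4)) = b + 4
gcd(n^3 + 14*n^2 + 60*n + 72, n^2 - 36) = n + 6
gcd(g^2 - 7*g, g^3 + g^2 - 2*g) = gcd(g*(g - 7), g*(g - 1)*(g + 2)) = g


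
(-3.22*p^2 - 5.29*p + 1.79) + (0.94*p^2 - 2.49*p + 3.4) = -2.28*p^2 - 7.78*p + 5.19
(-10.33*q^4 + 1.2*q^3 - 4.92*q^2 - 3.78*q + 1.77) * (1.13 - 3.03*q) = 31.2999*q^5 - 15.3089*q^4 + 16.2636*q^3 + 5.8938*q^2 - 9.6345*q + 2.0001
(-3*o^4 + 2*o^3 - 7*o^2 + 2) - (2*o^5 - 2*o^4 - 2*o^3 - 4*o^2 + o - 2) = -2*o^5 - o^4 + 4*o^3 - 3*o^2 - o + 4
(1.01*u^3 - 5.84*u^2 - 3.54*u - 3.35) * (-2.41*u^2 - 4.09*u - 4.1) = -2.4341*u^5 + 9.9435*u^4 + 28.276*u^3 + 46.4961*u^2 + 28.2155*u + 13.735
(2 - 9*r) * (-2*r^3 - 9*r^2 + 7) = 18*r^4 + 77*r^3 - 18*r^2 - 63*r + 14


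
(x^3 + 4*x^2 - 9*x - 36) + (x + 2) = x^3 + 4*x^2 - 8*x - 34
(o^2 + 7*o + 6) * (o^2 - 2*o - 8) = o^4 + 5*o^3 - 16*o^2 - 68*o - 48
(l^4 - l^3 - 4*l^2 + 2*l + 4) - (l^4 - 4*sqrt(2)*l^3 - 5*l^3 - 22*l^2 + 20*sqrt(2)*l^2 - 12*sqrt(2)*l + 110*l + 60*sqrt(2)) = 4*l^3 + 4*sqrt(2)*l^3 - 20*sqrt(2)*l^2 + 18*l^2 - 108*l + 12*sqrt(2)*l - 60*sqrt(2) + 4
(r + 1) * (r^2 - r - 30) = r^3 - 31*r - 30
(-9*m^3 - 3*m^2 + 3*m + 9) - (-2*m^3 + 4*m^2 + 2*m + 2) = -7*m^3 - 7*m^2 + m + 7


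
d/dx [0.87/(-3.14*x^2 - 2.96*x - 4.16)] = (5.4636*x + 2.5752)/(3.14*x^2 + 2.96*x + 4.16)^2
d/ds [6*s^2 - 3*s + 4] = 12*s - 3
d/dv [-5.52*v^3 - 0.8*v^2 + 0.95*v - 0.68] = -16.56*v^2 - 1.6*v + 0.95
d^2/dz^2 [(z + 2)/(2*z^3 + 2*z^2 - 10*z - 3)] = 4*(2*(z + 2)*(3*z^2 + 2*z - 5)^2 + (-3*z^2 - 2*z - (z + 2)*(3*z + 1) + 5)*(2*z^3 + 2*z^2 - 10*z - 3))/(2*z^3 + 2*z^2 - 10*z - 3)^3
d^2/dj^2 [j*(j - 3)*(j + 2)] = 6*j - 2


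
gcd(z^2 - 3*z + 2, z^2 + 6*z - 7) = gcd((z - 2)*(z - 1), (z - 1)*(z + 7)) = z - 1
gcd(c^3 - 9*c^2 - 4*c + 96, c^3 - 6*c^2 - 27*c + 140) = c - 4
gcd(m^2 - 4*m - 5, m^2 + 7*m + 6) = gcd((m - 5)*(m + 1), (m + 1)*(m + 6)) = m + 1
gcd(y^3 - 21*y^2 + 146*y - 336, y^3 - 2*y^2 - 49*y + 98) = y - 7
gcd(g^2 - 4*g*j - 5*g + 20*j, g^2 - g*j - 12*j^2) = g - 4*j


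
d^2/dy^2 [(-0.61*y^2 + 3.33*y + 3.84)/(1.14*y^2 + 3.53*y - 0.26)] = (13.56486*y^3 + 28.85796*y^2 + 98.63964*y + 104.00614)/(1.481544*y^6 + 13.762764*y^5 + 41.60259*y^4 + 37.709225*y^3 - 9.48831*y^2 + 0.715884*y - 0.017576)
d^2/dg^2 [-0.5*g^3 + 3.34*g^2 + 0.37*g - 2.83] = 6.68 - 3.0*g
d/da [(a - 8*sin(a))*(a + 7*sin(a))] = -a*cos(a) + 2*a - sin(a) - 56*sin(2*a)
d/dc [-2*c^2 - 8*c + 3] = -4*c - 8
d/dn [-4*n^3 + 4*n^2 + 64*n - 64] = -12*n^2 + 8*n + 64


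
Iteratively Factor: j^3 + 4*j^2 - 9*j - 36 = (j + 3)*(j^2 + j - 12) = (j - 3)*(j + 3)*(j + 4)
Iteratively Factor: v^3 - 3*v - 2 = (v - 2)*(v^2 + 2*v + 1) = (v - 2)*(v + 1)*(v + 1)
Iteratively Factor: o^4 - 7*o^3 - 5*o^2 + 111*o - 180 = (o - 5)*(o^3 - 2*o^2 - 15*o + 36) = (o - 5)*(o - 3)*(o^2 + o - 12) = (o - 5)*(o - 3)*(o + 4)*(o - 3)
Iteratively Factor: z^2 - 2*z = (z)*(z - 2)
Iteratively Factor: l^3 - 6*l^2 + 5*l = (l)*(l^2 - 6*l + 5) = l*(l - 1)*(l - 5)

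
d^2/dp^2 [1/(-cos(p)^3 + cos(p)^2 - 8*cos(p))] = ((-35*cos(p) + 8*cos(2*p) - 9*cos(3*p))*(cos(p)^2 - cos(p) + 8)*cos(p)/4 - 2*(3*cos(p)^2 - 2*cos(p) + 8)^2*sin(p)^2)/((cos(p)^2 - cos(p) + 8)^3*cos(p)^3)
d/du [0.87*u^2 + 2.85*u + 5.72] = 1.74*u + 2.85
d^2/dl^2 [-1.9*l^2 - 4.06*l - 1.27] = -3.80000000000000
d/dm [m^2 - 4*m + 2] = 2*m - 4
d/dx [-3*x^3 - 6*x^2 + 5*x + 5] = -9*x^2 - 12*x + 5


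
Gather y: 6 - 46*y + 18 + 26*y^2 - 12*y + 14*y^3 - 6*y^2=14*y^3 + 20*y^2 - 58*y + 24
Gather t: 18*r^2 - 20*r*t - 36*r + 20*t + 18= 18*r^2 - 36*r + t*(20 - 20*r) + 18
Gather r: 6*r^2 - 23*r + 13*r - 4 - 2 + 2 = 6*r^2 - 10*r - 4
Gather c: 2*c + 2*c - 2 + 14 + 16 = 4*c + 28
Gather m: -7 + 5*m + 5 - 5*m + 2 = 0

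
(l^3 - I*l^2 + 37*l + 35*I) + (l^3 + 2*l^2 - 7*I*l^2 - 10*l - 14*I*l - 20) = 2*l^3 + 2*l^2 - 8*I*l^2 + 27*l - 14*I*l - 20 + 35*I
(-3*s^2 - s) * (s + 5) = -3*s^3 - 16*s^2 - 5*s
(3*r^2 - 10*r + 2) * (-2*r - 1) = -6*r^3 + 17*r^2 + 6*r - 2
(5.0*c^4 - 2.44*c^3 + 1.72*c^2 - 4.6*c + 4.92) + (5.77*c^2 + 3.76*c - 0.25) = 5.0*c^4 - 2.44*c^3 + 7.49*c^2 - 0.84*c + 4.67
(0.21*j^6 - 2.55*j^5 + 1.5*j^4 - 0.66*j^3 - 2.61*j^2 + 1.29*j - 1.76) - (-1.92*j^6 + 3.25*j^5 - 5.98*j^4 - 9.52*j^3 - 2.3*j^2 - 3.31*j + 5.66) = 2.13*j^6 - 5.8*j^5 + 7.48*j^4 + 8.86*j^3 - 0.31*j^2 + 4.6*j - 7.42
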